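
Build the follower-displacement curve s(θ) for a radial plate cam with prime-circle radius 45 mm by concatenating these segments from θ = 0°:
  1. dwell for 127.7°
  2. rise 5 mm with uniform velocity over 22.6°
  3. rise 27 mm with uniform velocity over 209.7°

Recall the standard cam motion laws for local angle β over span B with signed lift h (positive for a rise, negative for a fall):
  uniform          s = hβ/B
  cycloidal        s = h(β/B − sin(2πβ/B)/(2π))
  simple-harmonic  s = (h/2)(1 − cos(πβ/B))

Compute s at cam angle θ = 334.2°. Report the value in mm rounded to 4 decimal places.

seg 1 [0°–127.7°] dwell: s stays 0.0000
seg 2 [127.7°–150.3°] uniform, h=5: full span → s += 5 → s = 5.0000
seg 3 [150.3°–360°] uniform, h=27: θ=334.2° here. β=183.9, B=209.7. 27·183.9/209.7 = 23.6781 → s = 28.6781

28.6781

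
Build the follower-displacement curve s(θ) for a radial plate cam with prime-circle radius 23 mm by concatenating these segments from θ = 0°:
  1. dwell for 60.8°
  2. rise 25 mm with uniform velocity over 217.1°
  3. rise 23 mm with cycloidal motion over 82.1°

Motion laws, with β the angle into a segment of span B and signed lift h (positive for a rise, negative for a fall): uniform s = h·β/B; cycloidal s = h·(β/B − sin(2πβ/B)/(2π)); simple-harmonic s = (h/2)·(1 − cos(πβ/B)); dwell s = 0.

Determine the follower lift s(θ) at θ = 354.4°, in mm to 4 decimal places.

seg 1 [0°–60.8°] dwell: s stays 0.0000
seg 2 [60.8°–277.9°] uniform, h=25: full span → s += 25 → s = 25.0000
seg 3 [277.9°–360°] cycloidal, h=23: θ=354.4° here. β=76.5, B=82.1. 23·(0.9318 − sin(2π·0.9318)/(2π)) = 22.9524 → s = 47.9524

47.9524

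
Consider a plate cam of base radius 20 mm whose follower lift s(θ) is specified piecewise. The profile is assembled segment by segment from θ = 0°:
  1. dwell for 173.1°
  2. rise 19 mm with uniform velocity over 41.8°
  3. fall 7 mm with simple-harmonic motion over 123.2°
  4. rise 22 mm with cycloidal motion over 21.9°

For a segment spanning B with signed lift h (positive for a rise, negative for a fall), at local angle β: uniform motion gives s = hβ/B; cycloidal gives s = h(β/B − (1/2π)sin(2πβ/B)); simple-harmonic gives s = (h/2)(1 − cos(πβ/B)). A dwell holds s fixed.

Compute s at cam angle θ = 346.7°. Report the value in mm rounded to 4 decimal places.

seg 1 [0°–173.1°] dwell: s stays 0.0000
seg 2 [173.1°–214.9°] uniform, h=19: full span → s += 19 → s = 19.0000
seg 3 [214.9°–338.1°] simple-harmonic, h=-7: full span → s += -7 → s = 12.0000
seg 4 [338.1°–360°] cycloidal, h=22: θ=346.7° here. β=8.6, B=21.9. 22·(0.3927 − sin(2π·0.3927)/(2π)) = 6.4534 → s = 18.4534

18.4534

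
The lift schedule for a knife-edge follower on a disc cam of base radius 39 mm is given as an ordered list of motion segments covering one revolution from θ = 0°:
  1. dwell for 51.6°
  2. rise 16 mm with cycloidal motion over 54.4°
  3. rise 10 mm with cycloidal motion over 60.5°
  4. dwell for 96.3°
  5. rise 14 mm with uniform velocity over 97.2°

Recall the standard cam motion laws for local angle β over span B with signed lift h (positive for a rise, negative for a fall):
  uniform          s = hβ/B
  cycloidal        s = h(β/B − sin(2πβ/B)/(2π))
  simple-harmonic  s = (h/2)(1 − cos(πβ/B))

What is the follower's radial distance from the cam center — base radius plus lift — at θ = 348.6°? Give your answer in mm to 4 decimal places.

seg 1 [0°–51.6°] dwell: s stays 0.0000
seg 2 [51.6°–106°] cycloidal, h=16: full span → s += 16 → s = 16.0000
seg 3 [106°–166.5°] cycloidal, h=10: full span → s += 10 → s = 26.0000
seg 4 [166.5°–262.8°] dwell: s stays 26.0000
seg 5 [262.8°–360°] uniform, h=14: θ=348.6° here. β=85.8, B=97.2. 14·85.8/97.2 = 12.3580 → s = 38.3580
radial distance = base radius + s = 39 + 38.3580 = 77.3580

77.3580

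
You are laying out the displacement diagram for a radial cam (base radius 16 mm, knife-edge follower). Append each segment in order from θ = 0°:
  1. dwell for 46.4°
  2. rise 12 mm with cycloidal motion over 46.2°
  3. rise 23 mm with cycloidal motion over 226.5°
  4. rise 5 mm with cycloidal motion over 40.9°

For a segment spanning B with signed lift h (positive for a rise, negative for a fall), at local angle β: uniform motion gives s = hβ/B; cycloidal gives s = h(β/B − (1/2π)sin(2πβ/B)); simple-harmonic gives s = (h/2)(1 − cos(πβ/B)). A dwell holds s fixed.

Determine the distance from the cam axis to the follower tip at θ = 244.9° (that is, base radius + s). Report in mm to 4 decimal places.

seg 1 [0°–46.4°] dwell: s stays 0.0000
seg 2 [46.4°–92.6°] cycloidal, h=12: full span → s += 12 → s = 12.0000
seg 3 [92.6°–319.1°] cycloidal, h=23: θ=244.9° here. β=152.3, B=226.5. 23·(0.6724 − sin(2π·0.6724)/(2π)) = 18.6994 → s = 30.6994
radial distance = base radius + s = 16 + 30.6994 = 46.6994

46.6994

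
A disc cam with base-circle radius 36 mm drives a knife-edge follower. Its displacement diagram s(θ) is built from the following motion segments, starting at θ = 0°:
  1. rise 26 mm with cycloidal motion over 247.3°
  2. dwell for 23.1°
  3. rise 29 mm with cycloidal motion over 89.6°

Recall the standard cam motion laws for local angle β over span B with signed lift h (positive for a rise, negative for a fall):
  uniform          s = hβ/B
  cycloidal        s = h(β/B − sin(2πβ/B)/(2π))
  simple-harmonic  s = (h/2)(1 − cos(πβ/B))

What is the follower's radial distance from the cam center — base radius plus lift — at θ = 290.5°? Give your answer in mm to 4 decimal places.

seg 1 [0°–247.3°] cycloidal, h=26: full span → s += 26 → s = 26.0000
seg 2 [247.3°–270.4°] dwell: s stays 26.0000
seg 3 [270.4°–360°] cycloidal, h=29: θ=290.5° here. β=20.1, B=89.6. 29·(0.2243 − sin(2π·0.2243)/(2π)) = 1.9500 → s = 27.9500
radial distance = base radius + s = 36 + 27.9500 = 63.9500

63.9500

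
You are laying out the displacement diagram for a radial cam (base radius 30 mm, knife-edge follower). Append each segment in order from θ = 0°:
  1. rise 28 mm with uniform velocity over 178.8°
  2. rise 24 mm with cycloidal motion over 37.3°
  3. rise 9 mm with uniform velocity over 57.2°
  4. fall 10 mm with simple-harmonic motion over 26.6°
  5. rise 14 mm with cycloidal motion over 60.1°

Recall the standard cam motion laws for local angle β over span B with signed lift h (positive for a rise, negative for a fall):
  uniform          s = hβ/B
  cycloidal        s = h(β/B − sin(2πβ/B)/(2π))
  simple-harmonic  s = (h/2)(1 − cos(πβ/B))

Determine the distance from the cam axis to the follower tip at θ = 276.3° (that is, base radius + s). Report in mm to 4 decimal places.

seg 1 [0°–178.8°] uniform, h=28: full span → s += 28 → s = 28.0000
seg 2 [178.8°–216.1°] cycloidal, h=24: full span → s += 24 → s = 52.0000
seg 3 [216.1°–273.3°] uniform, h=9: full span → s += 9 → s = 61.0000
seg 4 [273.3°–299.9°] simple-harmonic, h=-10: θ=276.3° here. β=3, B=26.6. -10/2·(1 − cos(π·0.1128)) = -0.3106 → s = 60.6894
radial distance = base radius + s = 30 + 60.6894 = 90.6894

90.6894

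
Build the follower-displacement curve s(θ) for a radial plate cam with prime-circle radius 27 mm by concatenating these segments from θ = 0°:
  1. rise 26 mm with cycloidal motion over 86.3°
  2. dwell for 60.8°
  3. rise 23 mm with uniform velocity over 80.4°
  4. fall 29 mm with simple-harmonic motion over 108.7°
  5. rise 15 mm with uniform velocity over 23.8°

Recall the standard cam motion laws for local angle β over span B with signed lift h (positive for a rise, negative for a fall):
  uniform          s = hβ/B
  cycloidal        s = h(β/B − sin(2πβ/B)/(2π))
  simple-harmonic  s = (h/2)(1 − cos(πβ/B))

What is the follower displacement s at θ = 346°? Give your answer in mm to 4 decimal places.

seg 1 [0°–86.3°] cycloidal, h=26: full span → s += 26 → s = 26.0000
seg 2 [86.3°–147.1°] dwell: s stays 26.0000
seg 3 [147.1°–227.5°] uniform, h=23: full span → s += 23 → s = 49.0000
seg 4 [227.5°–336.2°] simple-harmonic, h=-29: full span → s += -29 → s = 20.0000
seg 5 [336.2°–360°] uniform, h=15: θ=346° here. β=9.8, B=23.8. 15·9.8/23.8 = 6.1765 → s = 26.1765

26.1765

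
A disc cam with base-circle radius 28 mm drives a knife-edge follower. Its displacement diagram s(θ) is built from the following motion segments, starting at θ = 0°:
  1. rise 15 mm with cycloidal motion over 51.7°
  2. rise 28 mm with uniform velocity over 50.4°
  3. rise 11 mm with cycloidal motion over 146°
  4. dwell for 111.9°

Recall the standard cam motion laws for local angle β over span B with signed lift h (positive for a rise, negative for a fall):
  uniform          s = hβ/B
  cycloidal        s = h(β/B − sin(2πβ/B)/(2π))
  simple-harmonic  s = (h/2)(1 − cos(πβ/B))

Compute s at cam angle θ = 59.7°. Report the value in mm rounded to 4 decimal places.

seg 1 [0°–51.7°] cycloidal, h=15: full span → s += 15 → s = 15.0000
seg 2 [51.7°–102.1°] uniform, h=28: θ=59.7° here. β=8, B=50.4. 28·8/50.4 = 4.4444 → s = 19.4444

19.4444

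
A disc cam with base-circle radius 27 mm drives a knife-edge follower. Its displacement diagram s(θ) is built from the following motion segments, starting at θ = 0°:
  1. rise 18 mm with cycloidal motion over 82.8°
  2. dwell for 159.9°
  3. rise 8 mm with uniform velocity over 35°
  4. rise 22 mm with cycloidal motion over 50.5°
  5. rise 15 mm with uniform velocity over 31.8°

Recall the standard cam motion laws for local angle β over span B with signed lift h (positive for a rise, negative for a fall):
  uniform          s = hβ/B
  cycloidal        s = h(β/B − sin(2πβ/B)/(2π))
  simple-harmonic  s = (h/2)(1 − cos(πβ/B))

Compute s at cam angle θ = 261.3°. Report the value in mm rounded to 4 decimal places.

seg 1 [0°–82.8°] cycloidal, h=18: full span → s += 18 → s = 18.0000
seg 2 [82.8°–242.7°] dwell: s stays 18.0000
seg 3 [242.7°–277.7°] uniform, h=8: θ=261.3° here. β=18.6, B=35. 8·18.6/35 = 4.2514 → s = 22.2514

22.2514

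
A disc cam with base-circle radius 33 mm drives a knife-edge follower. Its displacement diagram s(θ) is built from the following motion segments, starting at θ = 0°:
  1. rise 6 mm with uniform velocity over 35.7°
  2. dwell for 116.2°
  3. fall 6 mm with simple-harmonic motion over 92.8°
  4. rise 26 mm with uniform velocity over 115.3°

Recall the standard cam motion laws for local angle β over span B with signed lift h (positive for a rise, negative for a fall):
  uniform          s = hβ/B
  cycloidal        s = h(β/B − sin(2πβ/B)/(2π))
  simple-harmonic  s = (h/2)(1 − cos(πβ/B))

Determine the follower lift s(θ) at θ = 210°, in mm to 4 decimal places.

seg 1 [0°–35.7°] uniform, h=6: full span → s += 6 → s = 6.0000
seg 2 [35.7°–151.9°] dwell: s stays 6.0000
seg 3 [151.9°–244.7°] simple-harmonic, h=-6: θ=210° here. β=58.1, B=92.8. -6/2·(1 − cos(π·0.6261)) = -4.1574 → s = 1.8426

1.8426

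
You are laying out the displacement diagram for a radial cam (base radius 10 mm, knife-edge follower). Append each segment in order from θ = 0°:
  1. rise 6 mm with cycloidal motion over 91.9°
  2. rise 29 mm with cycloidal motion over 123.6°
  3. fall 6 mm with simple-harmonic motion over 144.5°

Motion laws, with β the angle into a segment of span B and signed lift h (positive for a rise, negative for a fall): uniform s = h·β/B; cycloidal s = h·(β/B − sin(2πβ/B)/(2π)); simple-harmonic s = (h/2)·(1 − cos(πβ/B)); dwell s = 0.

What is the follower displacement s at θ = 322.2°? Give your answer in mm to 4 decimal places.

seg 1 [0°–91.9°] cycloidal, h=6: full span → s += 6 → s = 6.0000
seg 2 [91.9°–215.5°] cycloidal, h=29: full span → s += 29 → s = 35.0000
seg 3 [215.5°–360°] simple-harmonic, h=-6: θ=322.2° here. β=106.7, B=144.5. -6/2·(1 − cos(π·0.7384)) = -5.0427 → s = 29.9573

29.9573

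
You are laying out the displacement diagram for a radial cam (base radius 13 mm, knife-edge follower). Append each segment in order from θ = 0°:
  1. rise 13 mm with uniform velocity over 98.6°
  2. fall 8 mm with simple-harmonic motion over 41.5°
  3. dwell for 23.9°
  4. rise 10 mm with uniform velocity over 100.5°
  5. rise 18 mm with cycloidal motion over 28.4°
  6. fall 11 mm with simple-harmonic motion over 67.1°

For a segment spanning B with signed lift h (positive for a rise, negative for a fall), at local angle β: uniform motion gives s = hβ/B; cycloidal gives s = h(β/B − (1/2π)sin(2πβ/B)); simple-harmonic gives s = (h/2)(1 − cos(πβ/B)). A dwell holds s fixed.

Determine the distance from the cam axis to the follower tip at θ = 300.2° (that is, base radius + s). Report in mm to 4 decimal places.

seg 1 [0°–98.6°] uniform, h=13: full span → s += 13 → s = 13.0000
seg 2 [98.6°–140.1°] simple-harmonic, h=-8: full span → s += -8 → s = 5.0000
seg 3 [140.1°–164°] dwell: s stays 5.0000
seg 4 [164°–264.5°] uniform, h=10: full span → s += 10 → s = 15.0000
seg 5 [264.5°–292.9°] cycloidal, h=18: full span → s += 18 → s = 33.0000
seg 6 [292.9°–360°] simple-harmonic, h=-11: θ=300.2° here. β=7.3, B=67.1. -11/2·(1 − cos(π·0.1088)) = -0.3181 → s = 32.6819
radial distance = base radius + s = 13 + 32.6819 = 45.6819

45.6819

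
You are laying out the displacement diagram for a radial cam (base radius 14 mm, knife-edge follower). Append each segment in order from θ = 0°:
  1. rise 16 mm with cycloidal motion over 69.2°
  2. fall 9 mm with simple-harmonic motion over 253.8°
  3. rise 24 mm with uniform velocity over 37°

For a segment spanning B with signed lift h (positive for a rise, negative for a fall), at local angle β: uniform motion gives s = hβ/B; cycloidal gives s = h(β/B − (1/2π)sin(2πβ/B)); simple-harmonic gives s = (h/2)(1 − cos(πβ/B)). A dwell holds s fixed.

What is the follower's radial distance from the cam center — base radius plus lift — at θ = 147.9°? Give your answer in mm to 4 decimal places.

seg 1 [0°–69.2°] cycloidal, h=16: full span → s += 16 → s = 16.0000
seg 2 [69.2°–323°] simple-harmonic, h=-9: θ=147.9° here. β=78.7, B=253.8. -9/2·(1 − cos(π·0.3101)) = -1.9716 → s = 14.0284
radial distance = base radius + s = 14 + 14.0284 = 28.0284

28.0284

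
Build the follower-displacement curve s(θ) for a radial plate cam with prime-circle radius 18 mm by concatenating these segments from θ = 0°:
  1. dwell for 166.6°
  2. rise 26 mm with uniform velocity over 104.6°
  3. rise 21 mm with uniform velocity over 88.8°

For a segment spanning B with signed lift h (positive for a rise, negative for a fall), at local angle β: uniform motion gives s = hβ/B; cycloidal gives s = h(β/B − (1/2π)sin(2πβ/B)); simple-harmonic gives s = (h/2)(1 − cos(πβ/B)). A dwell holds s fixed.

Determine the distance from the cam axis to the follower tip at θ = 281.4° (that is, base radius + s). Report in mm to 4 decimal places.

seg 1 [0°–166.6°] dwell: s stays 0.0000
seg 2 [166.6°–271.2°] uniform, h=26: full span → s += 26 → s = 26.0000
seg 3 [271.2°–360°] uniform, h=21: θ=281.4° here. β=10.2, B=88.8. 21·10.2/88.8 = 2.4122 → s = 28.4122
radial distance = base radius + s = 18 + 28.4122 = 46.4122

46.4122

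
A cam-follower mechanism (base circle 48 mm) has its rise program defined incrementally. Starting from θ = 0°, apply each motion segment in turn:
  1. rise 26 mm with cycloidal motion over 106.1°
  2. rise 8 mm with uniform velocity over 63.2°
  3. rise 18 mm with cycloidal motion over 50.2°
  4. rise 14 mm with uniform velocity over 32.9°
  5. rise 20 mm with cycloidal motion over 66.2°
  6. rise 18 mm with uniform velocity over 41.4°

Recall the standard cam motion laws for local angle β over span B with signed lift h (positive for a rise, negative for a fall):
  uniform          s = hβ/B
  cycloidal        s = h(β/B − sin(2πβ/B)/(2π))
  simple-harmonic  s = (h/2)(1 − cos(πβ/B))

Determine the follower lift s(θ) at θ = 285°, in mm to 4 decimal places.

seg 1 [0°–106.1°] cycloidal, h=26: full span → s += 26 → s = 26.0000
seg 2 [106.1°–169.3°] uniform, h=8: full span → s += 8 → s = 34.0000
seg 3 [169.3°–219.5°] cycloidal, h=18: full span → s += 18 → s = 52.0000
seg 4 [219.5°–252.4°] uniform, h=14: full span → s += 14 → s = 66.0000
seg 5 [252.4°–318.6°] cycloidal, h=20: θ=285° here. β=32.6, B=66.2. 20·(0.4924 − sin(2π·0.4924)/(2π)) = 9.6979 → s = 75.6979

75.6979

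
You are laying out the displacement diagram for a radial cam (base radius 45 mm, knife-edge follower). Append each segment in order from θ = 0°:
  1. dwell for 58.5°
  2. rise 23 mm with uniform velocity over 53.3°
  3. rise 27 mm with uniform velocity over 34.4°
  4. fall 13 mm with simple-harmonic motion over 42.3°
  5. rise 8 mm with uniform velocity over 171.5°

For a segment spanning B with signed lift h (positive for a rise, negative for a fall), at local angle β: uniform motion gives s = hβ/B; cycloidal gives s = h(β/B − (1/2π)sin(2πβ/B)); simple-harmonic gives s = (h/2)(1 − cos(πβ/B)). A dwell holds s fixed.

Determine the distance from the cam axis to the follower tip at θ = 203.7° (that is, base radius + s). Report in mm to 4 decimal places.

seg 1 [0°–58.5°] dwell: s stays 0.0000
seg 2 [58.5°–111.8°] uniform, h=23: full span → s += 23 → s = 23.0000
seg 3 [111.8°–146.2°] uniform, h=27: full span → s += 27 → s = 50.0000
seg 4 [146.2°–188.5°] simple-harmonic, h=-13: full span → s += -13 → s = 37.0000
seg 5 [188.5°–360°] uniform, h=8: θ=203.7° here. β=15.2, B=171.5. 8·15.2/171.5 = 0.7090 → s = 37.7090
radial distance = base radius + s = 45 + 37.7090 = 82.7090

82.7090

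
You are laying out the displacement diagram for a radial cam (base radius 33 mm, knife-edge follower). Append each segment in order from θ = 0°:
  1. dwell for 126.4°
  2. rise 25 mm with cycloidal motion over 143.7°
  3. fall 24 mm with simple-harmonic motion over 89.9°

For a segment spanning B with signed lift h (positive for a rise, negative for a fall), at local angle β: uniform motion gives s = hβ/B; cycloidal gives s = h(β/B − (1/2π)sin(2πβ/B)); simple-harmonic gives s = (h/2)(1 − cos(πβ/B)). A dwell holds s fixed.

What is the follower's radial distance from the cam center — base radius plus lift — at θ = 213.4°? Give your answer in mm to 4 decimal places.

seg 1 [0°–126.4°] dwell: s stays 0.0000
seg 2 [126.4°–270.1°] cycloidal, h=25: θ=213.4° here. β=87, B=143.7. 25·(0.6054 − sin(2π·0.6054)/(2π)) = 17.5828 → s = 17.5828
radial distance = base radius + s = 33 + 17.5828 = 50.5828

50.5828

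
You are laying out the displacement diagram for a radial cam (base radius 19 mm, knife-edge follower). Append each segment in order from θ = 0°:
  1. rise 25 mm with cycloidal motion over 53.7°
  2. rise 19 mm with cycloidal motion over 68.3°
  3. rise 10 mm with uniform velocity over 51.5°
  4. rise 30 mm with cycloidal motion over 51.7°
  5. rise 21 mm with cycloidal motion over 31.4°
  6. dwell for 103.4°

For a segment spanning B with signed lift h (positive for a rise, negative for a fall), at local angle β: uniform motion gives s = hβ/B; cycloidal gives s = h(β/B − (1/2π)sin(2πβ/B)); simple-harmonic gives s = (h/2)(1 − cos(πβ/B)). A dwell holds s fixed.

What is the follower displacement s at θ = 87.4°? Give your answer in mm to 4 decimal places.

seg 1 [0°–53.7°] cycloidal, h=25: full span → s += 25 → s = 25.0000
seg 2 [53.7°–122°] cycloidal, h=19: θ=87.4° here. β=33.7, B=68.3. 19·(0.4934 − sin(2π·0.4934)/(2π)) = 9.2497 → s = 34.2497

34.2497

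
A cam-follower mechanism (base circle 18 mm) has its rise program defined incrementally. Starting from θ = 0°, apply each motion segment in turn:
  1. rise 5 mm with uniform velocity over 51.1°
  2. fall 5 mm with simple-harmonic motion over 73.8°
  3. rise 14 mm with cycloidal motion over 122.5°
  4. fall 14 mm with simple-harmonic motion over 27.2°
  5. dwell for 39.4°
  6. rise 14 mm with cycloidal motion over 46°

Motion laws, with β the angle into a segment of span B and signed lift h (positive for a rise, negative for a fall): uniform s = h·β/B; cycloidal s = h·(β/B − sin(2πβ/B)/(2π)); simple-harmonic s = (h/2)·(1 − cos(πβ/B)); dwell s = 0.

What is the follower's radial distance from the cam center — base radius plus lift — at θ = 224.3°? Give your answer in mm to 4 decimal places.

seg 1 [0°–51.1°] uniform, h=5: full span → s += 5 → s = 5.0000
seg 2 [51.1°–124.9°] simple-harmonic, h=-5: full span → s += -5 → s = 0.0000
seg 3 [124.9°–247.4°] cycloidal, h=14: θ=224.3° here. β=99.4, B=122.5. 14·(0.8114 − sin(2π·0.8114)/(2π)) = 13.4243 → s = 13.4243
radial distance = base radius + s = 18 + 13.4243 = 31.4243

31.4243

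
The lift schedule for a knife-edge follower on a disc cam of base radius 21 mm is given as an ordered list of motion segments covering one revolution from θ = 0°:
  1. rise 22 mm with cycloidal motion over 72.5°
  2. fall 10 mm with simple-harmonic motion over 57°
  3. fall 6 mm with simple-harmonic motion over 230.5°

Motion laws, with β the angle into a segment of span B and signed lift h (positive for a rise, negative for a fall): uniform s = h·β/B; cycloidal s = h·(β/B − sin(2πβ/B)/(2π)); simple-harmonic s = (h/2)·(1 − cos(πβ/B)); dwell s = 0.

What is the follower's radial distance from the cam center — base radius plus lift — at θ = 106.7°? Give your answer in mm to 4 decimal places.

seg 1 [0°–72.5°] cycloidal, h=22: full span → s += 22 → s = 22.0000
seg 2 [72.5°–129.5°] simple-harmonic, h=-10: θ=106.7° here. β=34.2, B=57. -10/2·(1 − cos(π·0.6000)) = -6.5451 → s = 15.4549
radial distance = base radius + s = 21 + 15.4549 = 36.4549

36.4549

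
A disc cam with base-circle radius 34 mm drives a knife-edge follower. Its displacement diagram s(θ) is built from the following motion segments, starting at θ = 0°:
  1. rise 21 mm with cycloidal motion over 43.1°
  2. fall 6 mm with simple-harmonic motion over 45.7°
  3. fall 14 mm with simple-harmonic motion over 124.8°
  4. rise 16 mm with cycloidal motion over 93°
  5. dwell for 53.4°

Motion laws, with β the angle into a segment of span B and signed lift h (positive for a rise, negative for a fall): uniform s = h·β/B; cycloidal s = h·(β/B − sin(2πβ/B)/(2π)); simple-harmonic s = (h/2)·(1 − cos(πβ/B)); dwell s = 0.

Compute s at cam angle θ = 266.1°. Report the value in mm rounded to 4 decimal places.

seg 1 [0°–43.1°] cycloidal, h=21: full span → s += 21 → s = 21.0000
seg 2 [43.1°–88.8°] simple-harmonic, h=-6: full span → s += -6 → s = 15.0000
seg 3 [88.8°–213.6°] simple-harmonic, h=-14: full span → s += -14 → s = 1.0000
seg 4 [213.6°–306.6°] cycloidal, h=16: θ=266.1° here. β=52.5, B=93. 16·(0.5645 − sin(2π·0.5645)/(2π)) = 10.0365 → s = 11.0365

11.0365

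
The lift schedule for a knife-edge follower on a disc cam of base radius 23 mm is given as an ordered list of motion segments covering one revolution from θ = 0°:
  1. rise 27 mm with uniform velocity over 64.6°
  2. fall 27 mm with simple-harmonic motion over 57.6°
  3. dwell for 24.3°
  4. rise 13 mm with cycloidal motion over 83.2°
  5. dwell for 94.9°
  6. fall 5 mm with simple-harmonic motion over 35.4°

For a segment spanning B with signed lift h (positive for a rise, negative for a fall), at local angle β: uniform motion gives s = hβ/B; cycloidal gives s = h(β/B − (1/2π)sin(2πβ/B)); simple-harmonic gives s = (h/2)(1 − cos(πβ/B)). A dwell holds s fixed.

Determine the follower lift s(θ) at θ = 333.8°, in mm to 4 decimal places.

seg 1 [0°–64.6°] uniform, h=27: full span → s += 27 → s = 27.0000
seg 2 [64.6°–122.2°] simple-harmonic, h=-27: full span → s += -27 → s = 0.0000
seg 3 [122.2°–146.5°] dwell: s stays 0.0000
seg 4 [146.5°–229.7°] cycloidal, h=13: full span → s += 13 → s = 13.0000
seg 5 [229.7°–324.6°] dwell: s stays 13.0000
seg 6 [324.6°–360°] simple-harmonic, h=-5: θ=333.8° here. β=9.2, B=35.4. -5/2·(1 − cos(π·0.2599)) = -0.7880 → s = 12.2120

12.2120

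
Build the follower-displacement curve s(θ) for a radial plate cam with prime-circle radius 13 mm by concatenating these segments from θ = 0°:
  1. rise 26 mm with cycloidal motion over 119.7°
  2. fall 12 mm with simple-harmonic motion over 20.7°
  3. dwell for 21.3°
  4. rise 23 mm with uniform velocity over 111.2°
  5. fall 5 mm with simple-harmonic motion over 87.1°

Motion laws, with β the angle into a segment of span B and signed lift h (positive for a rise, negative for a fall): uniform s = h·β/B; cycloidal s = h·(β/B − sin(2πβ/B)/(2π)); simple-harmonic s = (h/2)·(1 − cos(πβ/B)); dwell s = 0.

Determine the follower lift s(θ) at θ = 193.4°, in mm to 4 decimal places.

seg 1 [0°–119.7°] cycloidal, h=26: full span → s += 26 → s = 26.0000
seg 2 [119.7°–140.4°] simple-harmonic, h=-12: full span → s += -12 → s = 14.0000
seg 3 [140.4°–161.7°] dwell: s stays 14.0000
seg 4 [161.7°–272.9°] uniform, h=23: θ=193.4° here. β=31.7, B=111.2. 23·31.7/111.2 = 6.5567 → s = 20.5567

20.5567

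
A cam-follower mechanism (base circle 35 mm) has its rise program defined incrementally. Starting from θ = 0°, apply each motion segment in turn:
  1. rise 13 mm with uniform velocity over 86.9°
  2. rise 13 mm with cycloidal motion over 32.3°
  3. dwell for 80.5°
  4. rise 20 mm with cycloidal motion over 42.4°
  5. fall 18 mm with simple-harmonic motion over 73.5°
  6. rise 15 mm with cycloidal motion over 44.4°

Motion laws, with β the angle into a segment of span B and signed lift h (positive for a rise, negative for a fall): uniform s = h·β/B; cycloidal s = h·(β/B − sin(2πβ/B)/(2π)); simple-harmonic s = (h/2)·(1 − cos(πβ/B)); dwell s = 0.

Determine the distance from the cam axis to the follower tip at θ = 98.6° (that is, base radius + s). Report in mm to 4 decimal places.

seg 1 [0°–86.9°] uniform, h=13: full span → s += 13 → s = 13.0000
seg 2 [86.9°–119.2°] cycloidal, h=13: θ=98.6° here. β=11.7, B=32.3. 13·(0.3622 − sin(2π·0.3622)/(2π)) = 3.1334 → s = 16.1334
radial distance = base radius + s = 35 + 16.1334 = 51.1334

51.1334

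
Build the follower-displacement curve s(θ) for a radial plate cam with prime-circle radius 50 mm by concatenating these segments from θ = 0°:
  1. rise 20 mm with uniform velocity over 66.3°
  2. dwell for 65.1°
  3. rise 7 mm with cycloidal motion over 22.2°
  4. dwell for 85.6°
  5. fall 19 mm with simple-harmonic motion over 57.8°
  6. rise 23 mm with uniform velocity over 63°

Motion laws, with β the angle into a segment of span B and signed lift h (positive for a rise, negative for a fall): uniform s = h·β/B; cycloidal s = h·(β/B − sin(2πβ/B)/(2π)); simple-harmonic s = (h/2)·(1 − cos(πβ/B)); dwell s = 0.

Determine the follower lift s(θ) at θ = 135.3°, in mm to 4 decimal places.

seg 1 [0°–66.3°] uniform, h=20: full span → s += 20 → s = 20.0000
seg 2 [66.3°–131.4°] dwell: s stays 20.0000
seg 3 [131.4°–153.6°] cycloidal, h=7: θ=135.3° here. β=3.9, B=22.2. 7·(0.1757 − sin(2π·0.1757)/(2π)) = 0.2349 → s = 20.2349

20.2349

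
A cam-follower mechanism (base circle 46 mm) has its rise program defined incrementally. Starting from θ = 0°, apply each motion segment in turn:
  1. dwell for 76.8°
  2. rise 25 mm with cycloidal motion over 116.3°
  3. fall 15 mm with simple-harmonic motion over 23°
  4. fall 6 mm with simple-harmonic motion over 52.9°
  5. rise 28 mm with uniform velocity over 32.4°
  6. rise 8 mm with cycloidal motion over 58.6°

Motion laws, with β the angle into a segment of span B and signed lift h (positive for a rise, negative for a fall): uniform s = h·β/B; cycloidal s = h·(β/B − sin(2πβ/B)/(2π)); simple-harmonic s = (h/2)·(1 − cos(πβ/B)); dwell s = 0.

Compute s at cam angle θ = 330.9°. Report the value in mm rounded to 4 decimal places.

seg 1 [0°–76.8°] dwell: s stays 0.0000
seg 2 [76.8°–193.1°] cycloidal, h=25: full span → s += 25 → s = 25.0000
seg 3 [193.1°–216.1°] simple-harmonic, h=-15: full span → s += -15 → s = 10.0000
seg 4 [216.1°–269°] simple-harmonic, h=-6: full span → s += -6 → s = 4.0000
seg 5 [269°–301.4°] uniform, h=28: full span → s += 28 → s = 32.0000
seg 6 [301.4°–360°] cycloidal, h=8: θ=330.9° here. β=29.5, B=58.6. 8·(0.5034 − sin(2π·0.5034)/(2π)) = 4.0546 → s = 36.0546

36.0546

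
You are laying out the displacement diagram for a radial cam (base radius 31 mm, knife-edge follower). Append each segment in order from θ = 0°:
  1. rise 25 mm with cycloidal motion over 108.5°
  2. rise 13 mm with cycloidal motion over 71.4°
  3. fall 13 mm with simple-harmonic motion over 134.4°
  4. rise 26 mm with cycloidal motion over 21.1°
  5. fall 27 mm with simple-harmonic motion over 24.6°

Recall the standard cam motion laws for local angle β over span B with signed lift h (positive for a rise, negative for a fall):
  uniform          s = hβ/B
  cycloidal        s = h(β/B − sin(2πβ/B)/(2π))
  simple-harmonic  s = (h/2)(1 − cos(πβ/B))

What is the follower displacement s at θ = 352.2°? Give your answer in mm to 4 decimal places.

seg 1 [0°–108.5°] cycloidal, h=25: full span → s += 25 → s = 25.0000
seg 2 [108.5°–179.9°] cycloidal, h=13: full span → s += 13 → s = 38.0000
seg 3 [179.9°–314.3°] simple-harmonic, h=-13: full span → s += -13 → s = 25.0000
seg 4 [314.3°–335.4°] cycloidal, h=26: full span → s += 26 → s = 51.0000
seg 5 [335.4°–360°] simple-harmonic, h=-27: θ=352.2° here. β=16.8, B=24.6. -27/2·(1 − cos(π·0.6829)) = -20.8382 → s = 30.1618

30.1618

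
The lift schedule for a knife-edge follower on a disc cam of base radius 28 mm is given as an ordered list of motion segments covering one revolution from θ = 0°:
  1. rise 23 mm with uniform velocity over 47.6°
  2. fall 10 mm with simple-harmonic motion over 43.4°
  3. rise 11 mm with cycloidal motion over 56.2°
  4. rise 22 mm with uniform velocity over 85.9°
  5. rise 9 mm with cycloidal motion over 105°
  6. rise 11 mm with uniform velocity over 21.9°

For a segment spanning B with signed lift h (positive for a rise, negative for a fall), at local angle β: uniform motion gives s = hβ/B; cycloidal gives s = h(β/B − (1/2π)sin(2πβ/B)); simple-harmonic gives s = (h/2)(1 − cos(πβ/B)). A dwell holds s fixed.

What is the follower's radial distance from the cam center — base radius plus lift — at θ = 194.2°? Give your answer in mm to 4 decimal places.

seg 1 [0°–47.6°] uniform, h=23: full span → s += 23 → s = 23.0000
seg 2 [47.6°–91°] simple-harmonic, h=-10: full span → s += -10 → s = 13.0000
seg 3 [91°–147.2°] cycloidal, h=11: full span → s += 11 → s = 24.0000
seg 4 [147.2°–233.1°] uniform, h=22: θ=194.2° here. β=47, B=85.9. 22·47/85.9 = 12.0373 → s = 36.0373
radial distance = base radius + s = 28 + 36.0373 = 64.0373

64.0373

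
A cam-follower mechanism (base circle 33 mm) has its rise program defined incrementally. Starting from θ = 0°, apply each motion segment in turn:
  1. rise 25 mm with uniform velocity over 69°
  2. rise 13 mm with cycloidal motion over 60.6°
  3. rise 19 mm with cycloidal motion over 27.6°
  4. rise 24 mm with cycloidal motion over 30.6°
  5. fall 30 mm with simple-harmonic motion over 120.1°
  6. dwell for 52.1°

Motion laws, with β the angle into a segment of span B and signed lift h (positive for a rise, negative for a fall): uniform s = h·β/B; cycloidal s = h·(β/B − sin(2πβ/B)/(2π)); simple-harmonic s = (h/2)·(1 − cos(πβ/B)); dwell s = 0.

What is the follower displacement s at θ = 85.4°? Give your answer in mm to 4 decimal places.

seg 1 [0°–69°] uniform, h=25: full span → s += 25 → s = 25.0000
seg 2 [69°–129.6°] cycloidal, h=13: θ=85.4° here. β=16.4, B=60.6. 13·(0.2706 − sin(2π·0.2706)/(2π)) = 1.4665 → s = 26.4665

26.4665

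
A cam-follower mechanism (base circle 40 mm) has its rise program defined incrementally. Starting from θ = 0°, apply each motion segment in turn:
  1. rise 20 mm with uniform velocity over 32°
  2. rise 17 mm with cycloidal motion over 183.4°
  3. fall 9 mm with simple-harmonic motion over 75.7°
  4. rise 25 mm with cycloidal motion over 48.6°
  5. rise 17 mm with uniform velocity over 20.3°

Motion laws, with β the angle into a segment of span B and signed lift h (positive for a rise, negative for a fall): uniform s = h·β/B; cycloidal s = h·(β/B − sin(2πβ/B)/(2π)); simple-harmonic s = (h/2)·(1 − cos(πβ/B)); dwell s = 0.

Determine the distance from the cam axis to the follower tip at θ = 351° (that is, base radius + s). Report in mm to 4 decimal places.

seg 1 [0°–32°] uniform, h=20: full span → s += 20 → s = 20.0000
seg 2 [32°–215.4°] cycloidal, h=17: full span → s += 17 → s = 37.0000
seg 3 [215.4°–291.1°] simple-harmonic, h=-9: full span → s += -9 → s = 28.0000
seg 4 [291.1°–339.7°] cycloidal, h=25: full span → s += 25 → s = 53.0000
seg 5 [339.7°–360°] uniform, h=17: θ=351° here. β=11.3, B=20.3. 17·11.3/20.3 = 9.4631 → s = 62.4631
radial distance = base radius + s = 40 + 62.4631 = 102.4631

102.4631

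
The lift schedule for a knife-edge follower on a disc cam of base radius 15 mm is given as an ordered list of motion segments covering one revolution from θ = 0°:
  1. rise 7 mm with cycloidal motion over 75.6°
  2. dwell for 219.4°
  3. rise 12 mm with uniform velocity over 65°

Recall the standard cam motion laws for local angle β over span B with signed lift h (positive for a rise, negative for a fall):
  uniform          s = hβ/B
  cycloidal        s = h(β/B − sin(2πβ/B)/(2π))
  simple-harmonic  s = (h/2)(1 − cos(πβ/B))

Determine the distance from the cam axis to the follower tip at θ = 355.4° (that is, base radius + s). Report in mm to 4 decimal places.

seg 1 [0°–75.6°] cycloidal, h=7: full span → s += 7 → s = 7.0000
seg 2 [75.6°–295°] dwell: s stays 7.0000
seg 3 [295°–360°] uniform, h=12: θ=355.4° here. β=60.4, B=65. 12·60.4/65 = 11.1508 → s = 18.1508
radial distance = base radius + s = 15 + 18.1508 = 33.1508

33.1508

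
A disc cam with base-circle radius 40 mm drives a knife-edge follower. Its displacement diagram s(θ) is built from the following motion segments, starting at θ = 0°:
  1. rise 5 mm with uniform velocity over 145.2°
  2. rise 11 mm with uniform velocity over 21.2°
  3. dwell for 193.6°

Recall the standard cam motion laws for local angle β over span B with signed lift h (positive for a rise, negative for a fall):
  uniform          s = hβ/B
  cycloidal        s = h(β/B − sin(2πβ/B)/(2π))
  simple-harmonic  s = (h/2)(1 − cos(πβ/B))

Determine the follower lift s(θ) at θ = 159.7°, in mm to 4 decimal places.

seg 1 [0°–145.2°] uniform, h=5: full span → s += 5 → s = 5.0000
seg 2 [145.2°–166.4°] uniform, h=11: θ=159.7° here. β=14.5, B=21.2. 11·14.5/21.2 = 7.5236 → s = 12.5236

12.5236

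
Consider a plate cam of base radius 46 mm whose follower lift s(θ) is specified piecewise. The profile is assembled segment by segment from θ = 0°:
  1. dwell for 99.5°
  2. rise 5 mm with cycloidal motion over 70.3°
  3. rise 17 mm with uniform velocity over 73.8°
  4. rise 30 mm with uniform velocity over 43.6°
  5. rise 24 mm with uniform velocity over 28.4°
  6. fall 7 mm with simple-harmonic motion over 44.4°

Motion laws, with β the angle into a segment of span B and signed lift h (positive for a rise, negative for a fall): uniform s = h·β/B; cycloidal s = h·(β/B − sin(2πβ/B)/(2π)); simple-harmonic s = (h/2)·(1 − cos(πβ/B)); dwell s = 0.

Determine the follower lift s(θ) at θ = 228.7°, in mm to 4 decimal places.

seg 1 [0°–99.5°] dwell: s stays 0.0000
seg 2 [99.5°–169.8°] cycloidal, h=5: full span → s += 5 → s = 5.0000
seg 3 [169.8°–243.6°] uniform, h=17: θ=228.7° here. β=58.9, B=73.8. 17·58.9/73.8 = 13.5678 → s = 18.5678

18.5678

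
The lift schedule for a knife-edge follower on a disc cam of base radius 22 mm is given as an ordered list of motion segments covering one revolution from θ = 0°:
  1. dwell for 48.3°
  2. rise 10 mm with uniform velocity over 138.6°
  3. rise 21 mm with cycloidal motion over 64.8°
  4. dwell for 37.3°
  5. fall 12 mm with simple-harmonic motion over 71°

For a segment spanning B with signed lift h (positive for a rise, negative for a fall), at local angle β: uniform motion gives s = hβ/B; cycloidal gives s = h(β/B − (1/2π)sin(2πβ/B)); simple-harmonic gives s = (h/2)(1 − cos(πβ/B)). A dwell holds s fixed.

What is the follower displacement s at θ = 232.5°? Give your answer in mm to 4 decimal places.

seg 1 [0°–48.3°] dwell: s stays 0.0000
seg 2 [48.3°–186.9°] uniform, h=10: full span → s += 10 → s = 10.0000
seg 3 [186.9°–251.7°] cycloidal, h=21: θ=232.5° here. β=45.6, B=64.8. 21·(0.7037 − sin(2π·0.7037)/(2π)) = 17.9796 → s = 27.9796

27.9796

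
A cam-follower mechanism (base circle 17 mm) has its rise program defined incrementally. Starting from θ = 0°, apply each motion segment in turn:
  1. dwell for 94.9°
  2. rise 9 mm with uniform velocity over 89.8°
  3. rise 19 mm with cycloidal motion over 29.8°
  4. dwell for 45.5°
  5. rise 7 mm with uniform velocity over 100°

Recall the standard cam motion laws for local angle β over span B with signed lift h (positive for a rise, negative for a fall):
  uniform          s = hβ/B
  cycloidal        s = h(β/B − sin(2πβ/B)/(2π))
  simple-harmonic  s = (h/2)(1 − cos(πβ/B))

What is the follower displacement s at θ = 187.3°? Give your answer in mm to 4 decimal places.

seg 1 [0°–94.9°] dwell: s stays 0.0000
seg 2 [94.9°–184.7°] uniform, h=9: full span → s += 9 → s = 9.0000
seg 3 [184.7°–214.5°] cycloidal, h=19: θ=187.3° here. β=2.6, B=29.8. 19·(0.0872 − sin(2π·0.0872)/(2π)) = 0.0818 → s = 9.0818

9.0818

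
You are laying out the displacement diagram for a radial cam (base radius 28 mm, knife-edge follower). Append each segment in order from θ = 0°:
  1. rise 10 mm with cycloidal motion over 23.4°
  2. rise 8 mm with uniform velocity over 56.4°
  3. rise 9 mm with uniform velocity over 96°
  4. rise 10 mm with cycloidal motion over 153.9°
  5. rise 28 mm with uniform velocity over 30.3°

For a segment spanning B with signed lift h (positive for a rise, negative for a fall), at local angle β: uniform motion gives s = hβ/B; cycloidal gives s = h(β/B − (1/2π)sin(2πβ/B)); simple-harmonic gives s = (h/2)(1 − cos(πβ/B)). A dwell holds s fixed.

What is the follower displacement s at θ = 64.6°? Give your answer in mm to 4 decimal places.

seg 1 [0°–23.4°] cycloidal, h=10: full span → s += 10 → s = 10.0000
seg 2 [23.4°–79.8°] uniform, h=8: θ=64.6° here. β=41.2, B=56.4. 8·41.2/56.4 = 5.8440 → s = 15.8440

15.8440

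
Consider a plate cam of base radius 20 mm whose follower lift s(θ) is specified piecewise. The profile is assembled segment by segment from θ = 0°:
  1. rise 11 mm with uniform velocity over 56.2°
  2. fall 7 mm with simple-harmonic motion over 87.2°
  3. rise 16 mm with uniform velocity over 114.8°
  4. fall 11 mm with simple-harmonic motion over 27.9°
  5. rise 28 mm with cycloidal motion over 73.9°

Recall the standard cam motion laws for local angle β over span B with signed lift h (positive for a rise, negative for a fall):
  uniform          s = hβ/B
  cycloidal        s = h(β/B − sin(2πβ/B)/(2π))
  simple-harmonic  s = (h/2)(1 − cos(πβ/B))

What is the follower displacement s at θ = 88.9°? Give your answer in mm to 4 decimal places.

seg 1 [0°–56.2°] uniform, h=11: full span → s += 11 → s = 11.0000
seg 2 [56.2°–143.4°] simple-harmonic, h=-7: θ=88.9° here. β=32.7, B=87.2. -7/2·(1 − cos(π·0.3750)) = -2.1606 → s = 8.8394

8.8394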